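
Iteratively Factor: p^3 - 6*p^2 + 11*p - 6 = (p - 2)*(p^2 - 4*p + 3) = (p - 2)*(p - 1)*(p - 3)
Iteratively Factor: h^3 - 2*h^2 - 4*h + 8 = (h - 2)*(h^2 - 4) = (h - 2)^2*(h + 2)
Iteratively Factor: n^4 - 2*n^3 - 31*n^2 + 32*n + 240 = (n - 4)*(n^3 + 2*n^2 - 23*n - 60) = (n - 4)*(n + 4)*(n^2 - 2*n - 15) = (n - 4)*(n + 3)*(n + 4)*(n - 5)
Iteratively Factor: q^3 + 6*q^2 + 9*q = (q)*(q^2 + 6*q + 9) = q*(q + 3)*(q + 3)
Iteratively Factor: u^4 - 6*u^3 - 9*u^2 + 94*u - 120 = (u - 2)*(u^3 - 4*u^2 - 17*u + 60) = (u - 3)*(u - 2)*(u^2 - u - 20) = (u - 5)*(u - 3)*(u - 2)*(u + 4)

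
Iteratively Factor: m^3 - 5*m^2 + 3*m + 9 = (m - 3)*(m^2 - 2*m - 3) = (m - 3)*(m + 1)*(m - 3)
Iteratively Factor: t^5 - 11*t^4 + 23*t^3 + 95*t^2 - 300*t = (t)*(t^4 - 11*t^3 + 23*t^2 + 95*t - 300) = t*(t - 4)*(t^3 - 7*t^2 - 5*t + 75) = t*(t - 5)*(t - 4)*(t^2 - 2*t - 15) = t*(t - 5)^2*(t - 4)*(t + 3)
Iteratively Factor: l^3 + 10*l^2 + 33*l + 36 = (l + 3)*(l^2 + 7*l + 12) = (l + 3)*(l + 4)*(l + 3)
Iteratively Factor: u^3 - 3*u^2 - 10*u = (u + 2)*(u^2 - 5*u) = (u - 5)*(u + 2)*(u)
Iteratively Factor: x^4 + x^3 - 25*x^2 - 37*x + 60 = (x + 4)*(x^3 - 3*x^2 - 13*x + 15) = (x - 5)*(x + 4)*(x^2 + 2*x - 3) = (x - 5)*(x + 3)*(x + 4)*(x - 1)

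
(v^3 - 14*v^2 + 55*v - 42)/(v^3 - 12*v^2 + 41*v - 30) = (v - 7)/(v - 5)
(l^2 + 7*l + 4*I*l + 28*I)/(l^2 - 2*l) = (l^2 + l*(7 + 4*I) + 28*I)/(l*(l - 2))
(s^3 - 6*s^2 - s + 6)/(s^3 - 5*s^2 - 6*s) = (s - 1)/s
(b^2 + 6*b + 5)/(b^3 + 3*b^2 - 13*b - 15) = 1/(b - 3)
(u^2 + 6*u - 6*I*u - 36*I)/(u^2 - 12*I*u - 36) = (u + 6)/(u - 6*I)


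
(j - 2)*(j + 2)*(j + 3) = j^3 + 3*j^2 - 4*j - 12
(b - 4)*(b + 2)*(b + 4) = b^3 + 2*b^2 - 16*b - 32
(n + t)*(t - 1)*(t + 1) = n*t^2 - n + t^3 - t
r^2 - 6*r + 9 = (r - 3)^2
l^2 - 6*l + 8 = (l - 4)*(l - 2)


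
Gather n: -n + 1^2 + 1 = 2 - n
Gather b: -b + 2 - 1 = 1 - b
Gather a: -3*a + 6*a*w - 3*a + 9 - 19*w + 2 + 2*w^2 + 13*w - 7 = a*(6*w - 6) + 2*w^2 - 6*w + 4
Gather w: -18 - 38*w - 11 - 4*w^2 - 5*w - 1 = -4*w^2 - 43*w - 30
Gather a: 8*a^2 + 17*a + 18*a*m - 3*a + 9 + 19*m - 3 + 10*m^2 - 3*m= 8*a^2 + a*(18*m + 14) + 10*m^2 + 16*m + 6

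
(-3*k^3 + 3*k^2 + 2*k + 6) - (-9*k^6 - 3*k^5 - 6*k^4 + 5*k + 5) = 9*k^6 + 3*k^5 + 6*k^4 - 3*k^3 + 3*k^2 - 3*k + 1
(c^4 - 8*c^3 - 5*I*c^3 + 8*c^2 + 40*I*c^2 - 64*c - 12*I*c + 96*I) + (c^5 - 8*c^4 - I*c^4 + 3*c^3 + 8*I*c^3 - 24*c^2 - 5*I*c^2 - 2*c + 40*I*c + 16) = c^5 - 7*c^4 - I*c^4 - 5*c^3 + 3*I*c^3 - 16*c^2 + 35*I*c^2 - 66*c + 28*I*c + 16 + 96*I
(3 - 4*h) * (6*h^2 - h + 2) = -24*h^3 + 22*h^2 - 11*h + 6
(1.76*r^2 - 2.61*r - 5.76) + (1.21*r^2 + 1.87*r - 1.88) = 2.97*r^2 - 0.74*r - 7.64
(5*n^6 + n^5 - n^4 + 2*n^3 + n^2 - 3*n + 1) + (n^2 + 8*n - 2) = 5*n^6 + n^5 - n^4 + 2*n^3 + 2*n^2 + 5*n - 1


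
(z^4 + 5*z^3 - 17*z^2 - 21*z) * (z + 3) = z^5 + 8*z^4 - 2*z^3 - 72*z^2 - 63*z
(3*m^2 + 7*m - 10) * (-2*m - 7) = -6*m^3 - 35*m^2 - 29*m + 70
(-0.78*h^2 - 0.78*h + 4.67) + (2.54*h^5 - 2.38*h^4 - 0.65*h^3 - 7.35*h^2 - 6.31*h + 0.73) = 2.54*h^5 - 2.38*h^4 - 0.65*h^3 - 8.13*h^2 - 7.09*h + 5.4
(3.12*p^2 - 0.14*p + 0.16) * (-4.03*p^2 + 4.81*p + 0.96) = -12.5736*p^4 + 15.5714*p^3 + 1.677*p^2 + 0.6352*p + 0.1536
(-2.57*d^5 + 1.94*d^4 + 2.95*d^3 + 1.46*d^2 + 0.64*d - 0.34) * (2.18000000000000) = -5.6026*d^5 + 4.2292*d^4 + 6.431*d^3 + 3.1828*d^2 + 1.3952*d - 0.7412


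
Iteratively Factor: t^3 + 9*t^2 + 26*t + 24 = (t + 3)*(t^2 + 6*t + 8) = (t + 3)*(t + 4)*(t + 2)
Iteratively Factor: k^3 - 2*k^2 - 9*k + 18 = (k - 2)*(k^2 - 9) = (k - 3)*(k - 2)*(k + 3)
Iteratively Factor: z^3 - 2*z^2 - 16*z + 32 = (z + 4)*(z^2 - 6*z + 8) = (z - 2)*(z + 4)*(z - 4)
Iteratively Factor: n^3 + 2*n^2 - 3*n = (n - 1)*(n^2 + 3*n) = n*(n - 1)*(n + 3)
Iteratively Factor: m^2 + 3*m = (m + 3)*(m)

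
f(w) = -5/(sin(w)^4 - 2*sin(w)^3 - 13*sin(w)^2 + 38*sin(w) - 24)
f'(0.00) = 0.33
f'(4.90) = 0.01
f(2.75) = 0.44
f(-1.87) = 0.07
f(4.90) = 0.07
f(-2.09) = 0.08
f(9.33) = 0.24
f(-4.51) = 23.86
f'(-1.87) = -0.02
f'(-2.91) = -0.19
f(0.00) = 0.21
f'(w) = -5*(-4*sin(w)^3*cos(w) + 6*sin(w)^2*cos(w) + 26*sin(w)*cos(w) - 38*cos(w))/(sin(w)^4 - 2*sin(w)^3 - 13*sin(w)^2 + 38*sin(w) - 24)^2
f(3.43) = 0.14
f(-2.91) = 0.15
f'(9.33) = -0.42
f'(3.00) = -0.47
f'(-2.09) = -0.03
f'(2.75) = -0.96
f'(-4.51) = -241.11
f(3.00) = 0.26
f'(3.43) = -0.17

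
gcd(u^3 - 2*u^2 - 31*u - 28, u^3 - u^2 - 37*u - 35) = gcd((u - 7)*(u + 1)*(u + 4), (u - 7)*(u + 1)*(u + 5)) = u^2 - 6*u - 7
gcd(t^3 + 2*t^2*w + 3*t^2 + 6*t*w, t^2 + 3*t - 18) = 1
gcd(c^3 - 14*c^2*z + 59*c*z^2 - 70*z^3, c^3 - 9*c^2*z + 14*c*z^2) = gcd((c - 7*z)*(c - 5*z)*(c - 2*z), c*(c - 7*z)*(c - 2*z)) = c^2 - 9*c*z + 14*z^2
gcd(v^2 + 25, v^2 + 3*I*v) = 1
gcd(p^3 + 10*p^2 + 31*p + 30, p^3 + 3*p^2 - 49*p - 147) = p + 3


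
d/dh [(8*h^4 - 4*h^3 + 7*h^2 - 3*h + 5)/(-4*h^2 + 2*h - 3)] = (-64*h^5 + 64*h^4 - 112*h^3 + 38*h^2 - 2*h - 1)/(16*h^4 - 16*h^3 + 28*h^2 - 12*h + 9)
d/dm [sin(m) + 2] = cos(m)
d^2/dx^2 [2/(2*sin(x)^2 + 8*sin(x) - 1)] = 8*(-4*sin(x)^4 - 12*sin(x)^3 - 12*sin(x)^2 + 22*sin(x) + 33)/(8*sin(x) - cos(2*x))^3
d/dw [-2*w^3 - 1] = -6*w^2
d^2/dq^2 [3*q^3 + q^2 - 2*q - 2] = 18*q + 2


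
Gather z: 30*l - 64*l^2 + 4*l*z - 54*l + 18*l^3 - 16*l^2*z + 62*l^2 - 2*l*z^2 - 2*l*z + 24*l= 18*l^3 - 2*l^2 - 2*l*z^2 + z*(-16*l^2 + 2*l)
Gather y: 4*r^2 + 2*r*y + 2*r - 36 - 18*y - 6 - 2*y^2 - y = 4*r^2 + 2*r - 2*y^2 + y*(2*r - 19) - 42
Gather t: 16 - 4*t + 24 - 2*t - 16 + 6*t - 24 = 0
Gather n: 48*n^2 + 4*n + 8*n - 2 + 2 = 48*n^2 + 12*n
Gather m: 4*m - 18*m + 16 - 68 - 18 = -14*m - 70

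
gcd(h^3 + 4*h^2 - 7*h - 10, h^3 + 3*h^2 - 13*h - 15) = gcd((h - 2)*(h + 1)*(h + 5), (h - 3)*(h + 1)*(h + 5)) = h^2 + 6*h + 5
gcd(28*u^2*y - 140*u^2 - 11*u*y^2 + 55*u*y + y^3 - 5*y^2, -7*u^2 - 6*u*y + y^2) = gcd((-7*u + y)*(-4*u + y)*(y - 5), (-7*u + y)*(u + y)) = -7*u + y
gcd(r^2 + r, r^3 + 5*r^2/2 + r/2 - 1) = r + 1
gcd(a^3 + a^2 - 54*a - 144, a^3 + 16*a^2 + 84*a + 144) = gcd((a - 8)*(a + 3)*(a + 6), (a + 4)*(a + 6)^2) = a + 6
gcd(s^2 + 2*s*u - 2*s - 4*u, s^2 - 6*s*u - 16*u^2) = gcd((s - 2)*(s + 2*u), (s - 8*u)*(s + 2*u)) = s + 2*u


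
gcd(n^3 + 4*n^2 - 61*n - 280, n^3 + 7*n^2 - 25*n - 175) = n^2 + 12*n + 35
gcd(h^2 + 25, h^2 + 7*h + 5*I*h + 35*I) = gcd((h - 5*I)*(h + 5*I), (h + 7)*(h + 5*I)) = h + 5*I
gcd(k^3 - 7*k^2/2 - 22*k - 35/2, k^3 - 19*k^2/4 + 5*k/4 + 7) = k + 1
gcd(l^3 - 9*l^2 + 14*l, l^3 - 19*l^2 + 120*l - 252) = l - 7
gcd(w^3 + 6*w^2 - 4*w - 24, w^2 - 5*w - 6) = 1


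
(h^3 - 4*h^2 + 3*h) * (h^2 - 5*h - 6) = h^5 - 9*h^4 + 17*h^3 + 9*h^2 - 18*h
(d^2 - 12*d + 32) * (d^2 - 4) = d^4 - 12*d^3 + 28*d^2 + 48*d - 128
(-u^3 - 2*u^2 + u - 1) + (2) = -u^3 - 2*u^2 + u + 1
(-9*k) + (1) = 1 - 9*k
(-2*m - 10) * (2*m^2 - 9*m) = -4*m^3 - 2*m^2 + 90*m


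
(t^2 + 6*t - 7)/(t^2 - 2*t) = (t^2 + 6*t - 7)/(t*(t - 2))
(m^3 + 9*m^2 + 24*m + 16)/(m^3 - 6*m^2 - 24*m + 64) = (m^2 + 5*m + 4)/(m^2 - 10*m + 16)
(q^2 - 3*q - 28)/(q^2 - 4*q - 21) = (q + 4)/(q + 3)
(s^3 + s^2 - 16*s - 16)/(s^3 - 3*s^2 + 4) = (s^2 - 16)/(s^2 - 4*s + 4)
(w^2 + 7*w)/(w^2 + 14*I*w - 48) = w*(w + 7)/(w^2 + 14*I*w - 48)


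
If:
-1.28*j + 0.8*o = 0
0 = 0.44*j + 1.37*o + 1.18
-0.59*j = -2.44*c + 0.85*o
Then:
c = -0.36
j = -0.45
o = -0.72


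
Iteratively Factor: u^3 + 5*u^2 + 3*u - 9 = (u + 3)*(u^2 + 2*u - 3) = (u - 1)*(u + 3)*(u + 3)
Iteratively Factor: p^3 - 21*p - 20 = (p + 1)*(p^2 - p - 20) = (p + 1)*(p + 4)*(p - 5)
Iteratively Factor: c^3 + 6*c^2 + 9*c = (c + 3)*(c^2 + 3*c) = (c + 3)^2*(c)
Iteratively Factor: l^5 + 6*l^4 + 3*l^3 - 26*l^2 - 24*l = (l - 2)*(l^4 + 8*l^3 + 19*l^2 + 12*l) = (l - 2)*(l + 3)*(l^3 + 5*l^2 + 4*l) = (l - 2)*(l + 1)*(l + 3)*(l^2 + 4*l) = (l - 2)*(l + 1)*(l + 3)*(l + 4)*(l)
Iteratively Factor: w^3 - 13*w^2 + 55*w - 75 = (w - 5)*(w^2 - 8*w + 15) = (w - 5)^2*(w - 3)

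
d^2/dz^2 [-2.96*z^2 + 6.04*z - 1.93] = -5.92000000000000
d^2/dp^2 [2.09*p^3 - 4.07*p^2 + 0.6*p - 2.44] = 12.54*p - 8.14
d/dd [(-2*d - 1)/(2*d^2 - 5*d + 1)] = (4*d^2 + 4*d - 7)/(4*d^4 - 20*d^3 + 29*d^2 - 10*d + 1)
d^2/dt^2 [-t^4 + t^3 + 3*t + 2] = 6*t*(1 - 2*t)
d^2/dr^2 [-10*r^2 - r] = -20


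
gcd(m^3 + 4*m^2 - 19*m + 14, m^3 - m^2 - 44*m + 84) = m^2 + 5*m - 14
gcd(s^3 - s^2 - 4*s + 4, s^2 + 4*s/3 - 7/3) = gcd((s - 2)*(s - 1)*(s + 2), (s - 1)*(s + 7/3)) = s - 1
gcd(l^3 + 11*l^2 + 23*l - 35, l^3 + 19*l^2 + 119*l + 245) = l^2 + 12*l + 35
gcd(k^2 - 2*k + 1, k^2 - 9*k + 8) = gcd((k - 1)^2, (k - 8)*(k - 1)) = k - 1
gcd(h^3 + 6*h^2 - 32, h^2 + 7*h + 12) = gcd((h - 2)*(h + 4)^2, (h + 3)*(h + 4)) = h + 4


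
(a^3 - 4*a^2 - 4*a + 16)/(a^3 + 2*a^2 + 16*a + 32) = (a^2 - 6*a + 8)/(a^2 + 16)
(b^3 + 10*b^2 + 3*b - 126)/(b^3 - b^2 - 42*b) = (b^2 + 4*b - 21)/(b*(b - 7))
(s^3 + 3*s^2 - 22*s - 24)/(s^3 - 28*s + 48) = (s + 1)/(s - 2)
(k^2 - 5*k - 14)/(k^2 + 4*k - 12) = (k^2 - 5*k - 14)/(k^2 + 4*k - 12)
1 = 1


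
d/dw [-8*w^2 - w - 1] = -16*w - 1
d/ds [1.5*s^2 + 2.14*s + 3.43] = 3.0*s + 2.14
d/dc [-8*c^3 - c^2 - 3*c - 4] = -24*c^2 - 2*c - 3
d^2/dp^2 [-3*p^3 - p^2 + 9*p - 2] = -18*p - 2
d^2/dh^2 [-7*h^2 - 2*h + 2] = -14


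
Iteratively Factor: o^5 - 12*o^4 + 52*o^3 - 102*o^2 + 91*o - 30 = (o - 5)*(o^4 - 7*o^3 + 17*o^2 - 17*o + 6) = (o - 5)*(o - 1)*(o^3 - 6*o^2 + 11*o - 6) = (o - 5)*(o - 3)*(o - 1)*(o^2 - 3*o + 2) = (o - 5)*(o - 3)*(o - 1)^2*(o - 2)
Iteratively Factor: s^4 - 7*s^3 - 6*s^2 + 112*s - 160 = (s - 4)*(s^3 - 3*s^2 - 18*s + 40) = (s - 4)*(s + 4)*(s^2 - 7*s + 10) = (s - 5)*(s - 4)*(s + 4)*(s - 2)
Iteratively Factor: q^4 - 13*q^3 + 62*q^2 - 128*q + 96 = (q - 2)*(q^3 - 11*q^2 + 40*q - 48) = (q - 4)*(q - 2)*(q^2 - 7*q + 12) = (q - 4)*(q - 3)*(q - 2)*(q - 4)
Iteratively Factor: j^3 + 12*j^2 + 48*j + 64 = (j + 4)*(j^2 + 8*j + 16) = (j + 4)^2*(j + 4)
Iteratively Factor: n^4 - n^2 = (n)*(n^3 - n) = n*(n + 1)*(n^2 - n) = n^2*(n + 1)*(n - 1)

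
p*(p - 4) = p^2 - 4*p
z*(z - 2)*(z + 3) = z^3 + z^2 - 6*z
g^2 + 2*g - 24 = (g - 4)*(g + 6)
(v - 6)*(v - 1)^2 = v^3 - 8*v^2 + 13*v - 6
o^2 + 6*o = o*(o + 6)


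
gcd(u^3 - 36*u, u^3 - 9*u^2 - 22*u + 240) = u - 6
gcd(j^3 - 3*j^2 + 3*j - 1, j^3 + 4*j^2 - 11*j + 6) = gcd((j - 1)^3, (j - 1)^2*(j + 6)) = j^2 - 2*j + 1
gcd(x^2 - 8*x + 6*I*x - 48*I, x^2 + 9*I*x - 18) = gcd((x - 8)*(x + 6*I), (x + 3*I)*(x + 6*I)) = x + 6*I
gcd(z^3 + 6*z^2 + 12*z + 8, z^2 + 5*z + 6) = z + 2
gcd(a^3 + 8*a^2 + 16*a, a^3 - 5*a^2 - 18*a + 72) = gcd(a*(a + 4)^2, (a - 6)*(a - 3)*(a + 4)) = a + 4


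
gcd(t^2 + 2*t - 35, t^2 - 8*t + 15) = t - 5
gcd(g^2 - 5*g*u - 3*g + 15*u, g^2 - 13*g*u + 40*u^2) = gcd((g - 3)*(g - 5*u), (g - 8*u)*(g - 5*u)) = -g + 5*u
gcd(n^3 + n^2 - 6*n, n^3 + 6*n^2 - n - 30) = n^2 + n - 6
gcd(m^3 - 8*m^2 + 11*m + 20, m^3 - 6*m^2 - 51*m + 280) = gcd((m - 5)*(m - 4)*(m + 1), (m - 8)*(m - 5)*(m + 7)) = m - 5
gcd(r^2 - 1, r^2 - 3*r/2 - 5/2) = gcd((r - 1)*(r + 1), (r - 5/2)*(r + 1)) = r + 1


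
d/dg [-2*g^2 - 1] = -4*g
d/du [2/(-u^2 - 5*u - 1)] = 2*(2*u + 5)/(u^2 + 5*u + 1)^2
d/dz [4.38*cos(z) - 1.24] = -4.38*sin(z)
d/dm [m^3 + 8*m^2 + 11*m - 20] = 3*m^2 + 16*m + 11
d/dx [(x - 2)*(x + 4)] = 2*x + 2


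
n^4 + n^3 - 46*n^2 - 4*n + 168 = (n - 6)*(n - 2)*(n + 2)*(n + 7)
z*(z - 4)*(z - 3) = z^3 - 7*z^2 + 12*z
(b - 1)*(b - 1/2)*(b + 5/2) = b^3 + b^2 - 13*b/4 + 5/4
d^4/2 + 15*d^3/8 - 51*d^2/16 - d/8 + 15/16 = (d/2 + 1/4)*(d - 1)*(d - 3/4)*(d + 5)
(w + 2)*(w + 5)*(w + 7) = w^3 + 14*w^2 + 59*w + 70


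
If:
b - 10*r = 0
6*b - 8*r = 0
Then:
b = 0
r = 0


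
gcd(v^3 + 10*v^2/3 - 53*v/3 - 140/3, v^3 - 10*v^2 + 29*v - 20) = v - 4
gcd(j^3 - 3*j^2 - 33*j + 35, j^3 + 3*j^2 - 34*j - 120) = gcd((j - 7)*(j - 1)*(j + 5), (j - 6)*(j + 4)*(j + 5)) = j + 5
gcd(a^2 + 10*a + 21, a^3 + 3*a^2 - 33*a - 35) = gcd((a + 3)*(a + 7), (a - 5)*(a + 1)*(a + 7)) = a + 7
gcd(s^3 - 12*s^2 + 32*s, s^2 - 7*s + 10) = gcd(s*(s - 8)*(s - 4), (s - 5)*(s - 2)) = 1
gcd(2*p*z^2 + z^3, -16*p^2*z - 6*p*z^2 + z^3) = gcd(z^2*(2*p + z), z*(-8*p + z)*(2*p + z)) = 2*p*z + z^2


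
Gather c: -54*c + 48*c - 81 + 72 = -6*c - 9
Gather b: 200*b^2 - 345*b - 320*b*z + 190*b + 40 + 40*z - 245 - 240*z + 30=200*b^2 + b*(-320*z - 155) - 200*z - 175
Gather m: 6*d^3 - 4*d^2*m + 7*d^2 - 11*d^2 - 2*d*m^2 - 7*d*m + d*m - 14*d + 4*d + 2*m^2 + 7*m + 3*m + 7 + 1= 6*d^3 - 4*d^2 - 10*d + m^2*(2 - 2*d) + m*(-4*d^2 - 6*d + 10) + 8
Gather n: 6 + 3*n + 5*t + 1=3*n + 5*t + 7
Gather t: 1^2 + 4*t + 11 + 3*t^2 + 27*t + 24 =3*t^2 + 31*t + 36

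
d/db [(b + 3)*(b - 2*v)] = 2*b - 2*v + 3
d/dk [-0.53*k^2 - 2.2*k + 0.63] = -1.06*k - 2.2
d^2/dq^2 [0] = 0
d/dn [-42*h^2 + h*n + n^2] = h + 2*n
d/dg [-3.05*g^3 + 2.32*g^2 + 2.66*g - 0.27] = -9.15*g^2 + 4.64*g + 2.66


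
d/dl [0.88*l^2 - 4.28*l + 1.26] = 1.76*l - 4.28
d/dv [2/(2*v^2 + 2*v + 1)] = 4*(-2*v - 1)/(2*v^2 + 2*v + 1)^2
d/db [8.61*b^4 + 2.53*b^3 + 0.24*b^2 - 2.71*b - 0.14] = 34.44*b^3 + 7.59*b^2 + 0.48*b - 2.71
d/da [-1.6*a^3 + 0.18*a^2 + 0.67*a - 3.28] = -4.8*a^2 + 0.36*a + 0.67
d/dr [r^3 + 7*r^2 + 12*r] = 3*r^2 + 14*r + 12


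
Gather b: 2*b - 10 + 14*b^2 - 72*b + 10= 14*b^2 - 70*b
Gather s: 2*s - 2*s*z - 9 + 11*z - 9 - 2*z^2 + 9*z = s*(2 - 2*z) - 2*z^2 + 20*z - 18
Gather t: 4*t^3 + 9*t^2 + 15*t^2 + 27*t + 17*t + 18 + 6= 4*t^3 + 24*t^2 + 44*t + 24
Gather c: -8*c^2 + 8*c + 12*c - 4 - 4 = -8*c^2 + 20*c - 8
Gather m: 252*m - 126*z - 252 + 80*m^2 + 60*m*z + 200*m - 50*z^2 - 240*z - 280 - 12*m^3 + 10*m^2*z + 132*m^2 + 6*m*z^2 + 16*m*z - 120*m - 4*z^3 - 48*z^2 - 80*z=-12*m^3 + m^2*(10*z + 212) + m*(6*z^2 + 76*z + 332) - 4*z^3 - 98*z^2 - 446*z - 532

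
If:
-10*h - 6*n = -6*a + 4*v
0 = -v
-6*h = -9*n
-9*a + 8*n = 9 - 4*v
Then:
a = -63/47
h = -27/47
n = -18/47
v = 0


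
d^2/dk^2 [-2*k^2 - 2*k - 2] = -4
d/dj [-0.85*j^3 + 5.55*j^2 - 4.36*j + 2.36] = -2.55*j^2 + 11.1*j - 4.36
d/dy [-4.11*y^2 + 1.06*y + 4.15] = 1.06 - 8.22*y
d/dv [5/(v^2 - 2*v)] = 10*(1 - v)/(v^2*(v - 2)^2)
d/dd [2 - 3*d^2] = -6*d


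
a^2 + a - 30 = (a - 5)*(a + 6)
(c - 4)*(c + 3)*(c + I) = c^3 - c^2 + I*c^2 - 12*c - I*c - 12*I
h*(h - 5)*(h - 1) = h^3 - 6*h^2 + 5*h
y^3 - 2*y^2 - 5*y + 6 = (y - 3)*(y - 1)*(y + 2)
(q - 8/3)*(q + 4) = q^2 + 4*q/3 - 32/3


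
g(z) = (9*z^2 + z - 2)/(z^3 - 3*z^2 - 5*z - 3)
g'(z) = (18*z + 1)/(z^3 - 3*z^2 - 5*z - 3) + (-3*z^2 + 6*z + 5)*(9*z^2 + z - 2)/(z^3 - 3*z^2 - 5*z - 3)^2 = (-9*z^4 - 2*z^3 - 36*z^2 - 66*z - 13)/(z^6 - 6*z^5 - z^4 + 24*z^3 + 43*z^2 + 30*z + 9)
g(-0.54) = -0.06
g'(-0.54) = 6.59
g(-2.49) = -2.09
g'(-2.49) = -0.64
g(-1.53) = -2.95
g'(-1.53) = -1.08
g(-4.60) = -1.31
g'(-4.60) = -0.22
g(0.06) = 0.58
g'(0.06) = -1.56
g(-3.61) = -1.57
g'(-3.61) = -0.33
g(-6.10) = -1.05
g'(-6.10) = -0.13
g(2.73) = -3.63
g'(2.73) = -2.88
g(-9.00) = -0.77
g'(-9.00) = -0.07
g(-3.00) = -1.81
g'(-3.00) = -0.46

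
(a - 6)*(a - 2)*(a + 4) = a^3 - 4*a^2 - 20*a + 48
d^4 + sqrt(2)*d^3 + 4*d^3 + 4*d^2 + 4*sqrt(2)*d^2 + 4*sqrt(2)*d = d*(d + 2)^2*(d + sqrt(2))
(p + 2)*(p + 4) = p^2 + 6*p + 8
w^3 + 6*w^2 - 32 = (w - 2)*(w + 4)^2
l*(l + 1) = l^2 + l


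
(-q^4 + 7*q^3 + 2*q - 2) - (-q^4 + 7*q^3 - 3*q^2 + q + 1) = 3*q^2 + q - 3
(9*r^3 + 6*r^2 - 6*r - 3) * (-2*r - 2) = -18*r^4 - 30*r^3 + 18*r + 6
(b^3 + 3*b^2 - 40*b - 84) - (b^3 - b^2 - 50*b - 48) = 4*b^2 + 10*b - 36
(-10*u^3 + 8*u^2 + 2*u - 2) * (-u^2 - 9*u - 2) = 10*u^5 + 82*u^4 - 54*u^3 - 32*u^2 + 14*u + 4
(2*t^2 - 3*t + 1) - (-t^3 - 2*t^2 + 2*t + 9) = t^3 + 4*t^2 - 5*t - 8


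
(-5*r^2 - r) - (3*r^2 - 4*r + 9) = -8*r^2 + 3*r - 9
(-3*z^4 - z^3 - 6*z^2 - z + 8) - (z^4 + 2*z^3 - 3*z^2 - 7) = -4*z^4 - 3*z^3 - 3*z^2 - z + 15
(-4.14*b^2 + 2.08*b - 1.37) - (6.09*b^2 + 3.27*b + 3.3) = -10.23*b^2 - 1.19*b - 4.67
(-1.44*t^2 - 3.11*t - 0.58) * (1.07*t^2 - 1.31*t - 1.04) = -1.5408*t^4 - 1.4413*t^3 + 4.9511*t^2 + 3.9942*t + 0.6032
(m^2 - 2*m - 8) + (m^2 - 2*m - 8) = 2*m^2 - 4*m - 16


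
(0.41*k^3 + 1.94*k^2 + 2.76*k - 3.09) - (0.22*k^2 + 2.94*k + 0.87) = 0.41*k^3 + 1.72*k^2 - 0.18*k - 3.96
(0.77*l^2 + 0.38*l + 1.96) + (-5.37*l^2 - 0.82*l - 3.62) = -4.6*l^2 - 0.44*l - 1.66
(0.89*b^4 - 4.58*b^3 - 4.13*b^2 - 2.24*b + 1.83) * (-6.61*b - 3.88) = -5.8829*b^5 + 26.8206*b^4 + 45.0697*b^3 + 30.8308*b^2 - 3.4051*b - 7.1004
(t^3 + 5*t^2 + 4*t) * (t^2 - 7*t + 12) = t^5 - 2*t^4 - 19*t^3 + 32*t^2 + 48*t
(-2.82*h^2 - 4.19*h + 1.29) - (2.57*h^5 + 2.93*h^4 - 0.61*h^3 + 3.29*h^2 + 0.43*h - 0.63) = -2.57*h^5 - 2.93*h^4 + 0.61*h^3 - 6.11*h^2 - 4.62*h + 1.92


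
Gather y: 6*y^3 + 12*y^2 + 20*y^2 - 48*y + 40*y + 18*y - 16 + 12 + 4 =6*y^3 + 32*y^2 + 10*y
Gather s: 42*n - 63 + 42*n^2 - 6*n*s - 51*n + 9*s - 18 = 42*n^2 - 9*n + s*(9 - 6*n) - 81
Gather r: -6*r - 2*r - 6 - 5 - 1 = -8*r - 12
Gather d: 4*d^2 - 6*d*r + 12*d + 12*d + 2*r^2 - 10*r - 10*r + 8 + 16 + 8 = 4*d^2 + d*(24 - 6*r) + 2*r^2 - 20*r + 32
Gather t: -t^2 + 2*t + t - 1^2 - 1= -t^2 + 3*t - 2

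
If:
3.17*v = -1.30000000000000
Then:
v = -0.41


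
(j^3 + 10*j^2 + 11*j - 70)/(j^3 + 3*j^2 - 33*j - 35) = (j^2 + 3*j - 10)/(j^2 - 4*j - 5)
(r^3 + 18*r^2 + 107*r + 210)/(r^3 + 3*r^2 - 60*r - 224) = (r^2 + 11*r + 30)/(r^2 - 4*r - 32)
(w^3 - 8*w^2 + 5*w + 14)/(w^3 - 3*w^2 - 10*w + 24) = (w^2 - 6*w - 7)/(w^2 - w - 12)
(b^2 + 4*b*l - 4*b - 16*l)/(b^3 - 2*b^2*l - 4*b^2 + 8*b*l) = (b + 4*l)/(b*(b - 2*l))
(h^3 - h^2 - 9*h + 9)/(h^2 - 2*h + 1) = (h^2 - 9)/(h - 1)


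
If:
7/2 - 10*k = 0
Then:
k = 7/20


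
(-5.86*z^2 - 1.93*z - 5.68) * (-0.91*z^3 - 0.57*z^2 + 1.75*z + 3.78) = 5.3326*z^5 + 5.0965*z^4 - 3.9861*z^3 - 22.2907*z^2 - 17.2354*z - 21.4704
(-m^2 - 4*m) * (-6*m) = 6*m^3 + 24*m^2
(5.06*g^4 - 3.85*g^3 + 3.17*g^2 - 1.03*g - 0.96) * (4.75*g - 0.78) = 24.035*g^5 - 22.2343*g^4 + 18.0605*g^3 - 7.3651*g^2 - 3.7566*g + 0.7488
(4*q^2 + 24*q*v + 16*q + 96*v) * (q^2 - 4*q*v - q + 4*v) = 4*q^4 + 8*q^3*v + 12*q^3 - 96*q^2*v^2 + 24*q^2*v - 16*q^2 - 288*q*v^2 - 32*q*v + 384*v^2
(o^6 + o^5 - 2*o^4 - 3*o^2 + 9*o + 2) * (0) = 0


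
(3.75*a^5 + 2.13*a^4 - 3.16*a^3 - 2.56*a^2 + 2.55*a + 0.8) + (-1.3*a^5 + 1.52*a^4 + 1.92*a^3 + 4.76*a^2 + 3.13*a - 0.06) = 2.45*a^5 + 3.65*a^4 - 1.24*a^3 + 2.2*a^2 + 5.68*a + 0.74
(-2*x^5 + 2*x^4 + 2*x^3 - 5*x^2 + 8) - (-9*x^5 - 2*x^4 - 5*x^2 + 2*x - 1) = 7*x^5 + 4*x^4 + 2*x^3 - 2*x + 9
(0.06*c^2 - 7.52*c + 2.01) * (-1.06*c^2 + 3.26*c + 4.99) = -0.0636*c^4 + 8.1668*c^3 - 26.3464*c^2 - 30.9722*c + 10.0299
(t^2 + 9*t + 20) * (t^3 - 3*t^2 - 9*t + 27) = t^5 + 6*t^4 - 16*t^3 - 114*t^2 + 63*t + 540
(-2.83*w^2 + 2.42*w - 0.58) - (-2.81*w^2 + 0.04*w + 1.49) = -0.02*w^2 + 2.38*w - 2.07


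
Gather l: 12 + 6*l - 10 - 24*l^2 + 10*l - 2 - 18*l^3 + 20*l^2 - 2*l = -18*l^3 - 4*l^2 + 14*l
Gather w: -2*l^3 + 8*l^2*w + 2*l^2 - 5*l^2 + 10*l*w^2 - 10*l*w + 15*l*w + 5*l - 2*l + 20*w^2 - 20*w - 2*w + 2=-2*l^3 - 3*l^2 + 3*l + w^2*(10*l + 20) + w*(8*l^2 + 5*l - 22) + 2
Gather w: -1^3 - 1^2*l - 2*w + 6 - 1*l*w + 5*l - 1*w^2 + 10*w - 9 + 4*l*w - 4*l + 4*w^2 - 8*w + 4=3*l*w + 3*w^2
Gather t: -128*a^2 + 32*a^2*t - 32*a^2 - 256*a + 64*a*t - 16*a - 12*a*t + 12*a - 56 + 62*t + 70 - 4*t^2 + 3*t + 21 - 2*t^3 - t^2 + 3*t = -160*a^2 - 260*a - 2*t^3 - 5*t^2 + t*(32*a^2 + 52*a + 68) + 35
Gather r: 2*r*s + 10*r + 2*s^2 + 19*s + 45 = r*(2*s + 10) + 2*s^2 + 19*s + 45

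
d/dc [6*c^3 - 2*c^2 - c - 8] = 18*c^2 - 4*c - 1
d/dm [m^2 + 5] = 2*m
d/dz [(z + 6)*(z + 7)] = 2*z + 13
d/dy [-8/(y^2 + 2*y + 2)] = 16*(y + 1)/(y^2 + 2*y + 2)^2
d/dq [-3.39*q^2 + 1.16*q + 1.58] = 1.16 - 6.78*q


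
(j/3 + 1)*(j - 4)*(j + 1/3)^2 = j^4/3 - j^3/9 - 113*j^2/27 - 73*j/27 - 4/9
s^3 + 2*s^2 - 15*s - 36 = (s - 4)*(s + 3)^2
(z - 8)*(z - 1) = z^2 - 9*z + 8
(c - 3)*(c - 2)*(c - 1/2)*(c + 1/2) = c^4 - 5*c^3 + 23*c^2/4 + 5*c/4 - 3/2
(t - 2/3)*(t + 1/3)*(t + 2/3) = t^3 + t^2/3 - 4*t/9 - 4/27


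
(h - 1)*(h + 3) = h^2 + 2*h - 3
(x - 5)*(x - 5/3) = x^2 - 20*x/3 + 25/3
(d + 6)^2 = d^2 + 12*d + 36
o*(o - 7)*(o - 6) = o^3 - 13*o^2 + 42*o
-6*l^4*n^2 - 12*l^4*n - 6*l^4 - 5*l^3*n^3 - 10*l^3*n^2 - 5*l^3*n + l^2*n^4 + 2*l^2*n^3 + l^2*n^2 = (-6*l + n)*(l + n)*(l*n + l)^2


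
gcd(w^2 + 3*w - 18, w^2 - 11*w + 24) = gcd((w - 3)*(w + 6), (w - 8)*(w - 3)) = w - 3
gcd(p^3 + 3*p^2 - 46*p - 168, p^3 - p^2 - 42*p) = p^2 - p - 42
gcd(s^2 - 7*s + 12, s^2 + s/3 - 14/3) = 1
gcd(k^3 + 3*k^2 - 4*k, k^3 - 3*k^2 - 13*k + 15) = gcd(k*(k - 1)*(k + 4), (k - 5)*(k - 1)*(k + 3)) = k - 1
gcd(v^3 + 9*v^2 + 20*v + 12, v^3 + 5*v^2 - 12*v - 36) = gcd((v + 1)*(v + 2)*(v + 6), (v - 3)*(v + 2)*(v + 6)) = v^2 + 8*v + 12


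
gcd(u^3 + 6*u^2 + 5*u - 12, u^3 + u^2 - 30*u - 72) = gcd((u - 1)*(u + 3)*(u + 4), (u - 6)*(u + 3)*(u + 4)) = u^2 + 7*u + 12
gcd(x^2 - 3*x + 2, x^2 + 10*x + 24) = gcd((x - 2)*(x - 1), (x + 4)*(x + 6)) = 1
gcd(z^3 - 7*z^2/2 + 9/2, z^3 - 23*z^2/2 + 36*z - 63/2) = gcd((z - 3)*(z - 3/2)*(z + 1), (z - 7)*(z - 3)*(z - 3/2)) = z^2 - 9*z/2 + 9/2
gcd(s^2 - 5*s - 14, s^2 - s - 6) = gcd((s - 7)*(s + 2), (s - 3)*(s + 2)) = s + 2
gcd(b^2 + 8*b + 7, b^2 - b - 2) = b + 1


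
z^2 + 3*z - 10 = (z - 2)*(z + 5)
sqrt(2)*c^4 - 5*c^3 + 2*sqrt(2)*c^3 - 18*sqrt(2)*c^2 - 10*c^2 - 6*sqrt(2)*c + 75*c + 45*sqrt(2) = (c - 3)*(c + 5)*(c - 3*sqrt(2))*(sqrt(2)*c + 1)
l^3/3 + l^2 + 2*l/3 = l*(l/3 + 1/3)*(l + 2)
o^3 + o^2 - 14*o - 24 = (o - 4)*(o + 2)*(o + 3)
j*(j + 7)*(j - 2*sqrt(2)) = j^3 - 2*sqrt(2)*j^2 + 7*j^2 - 14*sqrt(2)*j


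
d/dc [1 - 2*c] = -2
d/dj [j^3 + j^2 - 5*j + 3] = 3*j^2 + 2*j - 5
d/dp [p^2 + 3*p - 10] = 2*p + 3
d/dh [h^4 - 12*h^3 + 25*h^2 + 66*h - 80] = 4*h^3 - 36*h^2 + 50*h + 66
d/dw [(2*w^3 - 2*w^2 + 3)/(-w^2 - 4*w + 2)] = 2*(-w^4 - 8*w^3 + 10*w^2 - w + 6)/(w^4 + 8*w^3 + 12*w^2 - 16*w + 4)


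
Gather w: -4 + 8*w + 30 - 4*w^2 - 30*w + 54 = -4*w^2 - 22*w + 80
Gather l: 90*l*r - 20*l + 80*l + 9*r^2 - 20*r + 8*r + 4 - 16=l*(90*r + 60) + 9*r^2 - 12*r - 12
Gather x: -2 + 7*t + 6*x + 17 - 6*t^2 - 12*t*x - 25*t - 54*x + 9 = -6*t^2 - 18*t + x*(-12*t - 48) + 24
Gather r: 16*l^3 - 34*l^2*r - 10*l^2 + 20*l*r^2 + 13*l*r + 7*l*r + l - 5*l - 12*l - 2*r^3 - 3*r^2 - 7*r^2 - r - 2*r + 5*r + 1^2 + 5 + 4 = 16*l^3 - 10*l^2 - 16*l - 2*r^3 + r^2*(20*l - 10) + r*(-34*l^2 + 20*l + 2) + 10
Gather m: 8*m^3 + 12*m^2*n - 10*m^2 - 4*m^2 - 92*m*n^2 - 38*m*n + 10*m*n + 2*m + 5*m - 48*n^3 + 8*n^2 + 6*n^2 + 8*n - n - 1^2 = 8*m^3 + m^2*(12*n - 14) + m*(-92*n^2 - 28*n + 7) - 48*n^3 + 14*n^2 + 7*n - 1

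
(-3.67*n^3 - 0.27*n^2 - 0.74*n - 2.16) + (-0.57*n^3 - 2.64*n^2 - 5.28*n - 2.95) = -4.24*n^3 - 2.91*n^2 - 6.02*n - 5.11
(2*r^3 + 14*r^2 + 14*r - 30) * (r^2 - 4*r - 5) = 2*r^5 + 6*r^4 - 52*r^3 - 156*r^2 + 50*r + 150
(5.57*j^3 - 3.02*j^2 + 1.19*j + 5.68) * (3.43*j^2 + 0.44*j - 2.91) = 19.1051*j^5 - 7.9078*j^4 - 13.4558*j^3 + 28.7942*j^2 - 0.9637*j - 16.5288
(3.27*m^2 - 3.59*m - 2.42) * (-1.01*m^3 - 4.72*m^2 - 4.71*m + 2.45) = -3.3027*m^5 - 11.8085*m^4 + 3.9873*m^3 + 36.3428*m^2 + 2.6027*m - 5.929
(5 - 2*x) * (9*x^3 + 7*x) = -18*x^4 + 45*x^3 - 14*x^2 + 35*x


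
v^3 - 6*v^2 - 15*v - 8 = (v - 8)*(v + 1)^2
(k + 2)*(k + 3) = k^2 + 5*k + 6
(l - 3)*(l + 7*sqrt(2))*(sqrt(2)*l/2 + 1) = sqrt(2)*l^3/2 - 3*sqrt(2)*l^2/2 + 8*l^2 - 24*l + 7*sqrt(2)*l - 21*sqrt(2)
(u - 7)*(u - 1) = u^2 - 8*u + 7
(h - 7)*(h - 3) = h^2 - 10*h + 21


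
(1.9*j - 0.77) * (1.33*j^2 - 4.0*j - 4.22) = 2.527*j^3 - 8.6241*j^2 - 4.938*j + 3.2494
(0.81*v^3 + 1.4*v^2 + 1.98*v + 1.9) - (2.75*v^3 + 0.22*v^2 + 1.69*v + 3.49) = -1.94*v^3 + 1.18*v^2 + 0.29*v - 1.59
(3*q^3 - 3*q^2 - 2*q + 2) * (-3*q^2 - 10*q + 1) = -9*q^5 - 21*q^4 + 39*q^3 + 11*q^2 - 22*q + 2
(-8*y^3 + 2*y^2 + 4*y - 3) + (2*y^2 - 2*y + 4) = -8*y^3 + 4*y^2 + 2*y + 1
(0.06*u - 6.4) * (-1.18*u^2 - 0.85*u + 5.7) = -0.0708*u^3 + 7.501*u^2 + 5.782*u - 36.48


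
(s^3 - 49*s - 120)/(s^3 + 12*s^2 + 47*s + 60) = (s - 8)/(s + 4)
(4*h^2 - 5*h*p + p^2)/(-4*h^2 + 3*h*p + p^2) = (-4*h + p)/(4*h + p)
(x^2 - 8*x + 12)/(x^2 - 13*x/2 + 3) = 2*(x - 2)/(2*x - 1)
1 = 1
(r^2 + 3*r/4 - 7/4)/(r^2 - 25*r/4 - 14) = (r - 1)/(r - 8)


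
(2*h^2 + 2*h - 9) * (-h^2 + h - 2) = -2*h^4 + 7*h^2 - 13*h + 18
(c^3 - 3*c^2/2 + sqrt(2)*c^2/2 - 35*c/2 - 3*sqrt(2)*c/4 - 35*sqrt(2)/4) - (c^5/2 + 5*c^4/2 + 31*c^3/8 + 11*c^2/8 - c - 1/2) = -c^5/2 - 5*c^4/2 - 23*c^3/8 - 23*c^2/8 + sqrt(2)*c^2/2 - 33*c/2 - 3*sqrt(2)*c/4 - 35*sqrt(2)/4 + 1/2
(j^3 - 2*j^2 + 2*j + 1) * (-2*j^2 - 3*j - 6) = -2*j^5 + j^4 - 4*j^3 + 4*j^2 - 15*j - 6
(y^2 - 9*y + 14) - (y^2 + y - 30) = 44 - 10*y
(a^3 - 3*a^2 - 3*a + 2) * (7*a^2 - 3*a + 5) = 7*a^5 - 24*a^4 - 7*a^3 + 8*a^2 - 21*a + 10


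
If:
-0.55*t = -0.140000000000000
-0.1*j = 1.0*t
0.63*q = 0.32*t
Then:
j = -2.55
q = 0.13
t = 0.25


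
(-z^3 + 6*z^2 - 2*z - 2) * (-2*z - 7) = 2*z^4 - 5*z^3 - 38*z^2 + 18*z + 14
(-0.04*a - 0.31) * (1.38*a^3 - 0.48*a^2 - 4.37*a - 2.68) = -0.0552*a^4 - 0.4086*a^3 + 0.3236*a^2 + 1.4619*a + 0.8308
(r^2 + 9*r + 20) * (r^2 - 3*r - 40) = r^4 + 6*r^3 - 47*r^2 - 420*r - 800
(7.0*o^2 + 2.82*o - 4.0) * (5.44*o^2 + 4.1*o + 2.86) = 38.08*o^4 + 44.0408*o^3 + 9.822*o^2 - 8.3348*o - 11.44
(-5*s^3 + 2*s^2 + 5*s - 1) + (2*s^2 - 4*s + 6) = -5*s^3 + 4*s^2 + s + 5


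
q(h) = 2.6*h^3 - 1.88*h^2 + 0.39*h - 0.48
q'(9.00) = 598.35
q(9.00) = 1746.15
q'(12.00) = 1078.47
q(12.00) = 4226.28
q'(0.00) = 0.39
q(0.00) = -0.48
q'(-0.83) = 8.88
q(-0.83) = -3.59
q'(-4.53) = 177.49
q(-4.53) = -282.52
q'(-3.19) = 91.76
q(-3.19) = -105.26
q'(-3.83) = 129.21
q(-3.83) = -175.62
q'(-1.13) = 14.60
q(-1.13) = -7.07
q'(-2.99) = 81.37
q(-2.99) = -87.95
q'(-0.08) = 0.74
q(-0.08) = -0.52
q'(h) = 7.8*h^2 - 3.76*h + 0.39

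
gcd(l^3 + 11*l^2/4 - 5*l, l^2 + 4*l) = l^2 + 4*l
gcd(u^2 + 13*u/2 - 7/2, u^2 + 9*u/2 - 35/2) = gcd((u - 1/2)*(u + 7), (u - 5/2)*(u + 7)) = u + 7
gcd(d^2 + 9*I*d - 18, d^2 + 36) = d + 6*I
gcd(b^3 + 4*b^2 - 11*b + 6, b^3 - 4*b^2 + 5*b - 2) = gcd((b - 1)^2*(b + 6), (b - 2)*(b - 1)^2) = b^2 - 2*b + 1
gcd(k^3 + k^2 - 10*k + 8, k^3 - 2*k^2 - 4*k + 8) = k - 2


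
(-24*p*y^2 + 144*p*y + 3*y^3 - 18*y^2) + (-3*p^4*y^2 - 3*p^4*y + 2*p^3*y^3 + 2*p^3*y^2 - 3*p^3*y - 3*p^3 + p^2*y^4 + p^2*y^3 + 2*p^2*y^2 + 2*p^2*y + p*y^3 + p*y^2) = -3*p^4*y^2 - 3*p^4*y + 2*p^3*y^3 + 2*p^3*y^2 - 3*p^3*y - 3*p^3 + p^2*y^4 + p^2*y^3 + 2*p^2*y^2 + 2*p^2*y + p*y^3 - 23*p*y^2 + 144*p*y + 3*y^3 - 18*y^2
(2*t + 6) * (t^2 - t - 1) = 2*t^3 + 4*t^2 - 8*t - 6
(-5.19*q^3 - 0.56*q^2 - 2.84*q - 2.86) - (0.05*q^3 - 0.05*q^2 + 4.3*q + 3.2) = -5.24*q^3 - 0.51*q^2 - 7.14*q - 6.06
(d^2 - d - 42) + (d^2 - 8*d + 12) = 2*d^2 - 9*d - 30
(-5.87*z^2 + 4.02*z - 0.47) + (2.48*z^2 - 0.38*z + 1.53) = -3.39*z^2 + 3.64*z + 1.06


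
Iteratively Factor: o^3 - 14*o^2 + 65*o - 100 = (o - 4)*(o^2 - 10*o + 25) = (o - 5)*(o - 4)*(o - 5)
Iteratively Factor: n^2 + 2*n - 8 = (n - 2)*(n + 4)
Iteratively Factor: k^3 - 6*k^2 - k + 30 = (k - 5)*(k^2 - k - 6) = (k - 5)*(k + 2)*(k - 3)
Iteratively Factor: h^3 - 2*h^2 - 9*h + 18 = (h - 3)*(h^2 + h - 6) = (h - 3)*(h + 3)*(h - 2)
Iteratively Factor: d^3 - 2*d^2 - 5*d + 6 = (d - 1)*(d^2 - d - 6) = (d - 3)*(d - 1)*(d + 2)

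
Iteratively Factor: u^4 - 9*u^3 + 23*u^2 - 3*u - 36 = (u - 3)*(u^3 - 6*u^2 + 5*u + 12) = (u - 3)^2*(u^2 - 3*u - 4) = (u - 4)*(u - 3)^2*(u + 1)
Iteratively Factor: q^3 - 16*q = (q + 4)*(q^2 - 4*q) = (q - 4)*(q + 4)*(q)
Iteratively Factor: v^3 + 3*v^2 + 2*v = (v + 1)*(v^2 + 2*v) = v*(v + 1)*(v + 2)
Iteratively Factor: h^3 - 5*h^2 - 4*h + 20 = (h - 5)*(h^2 - 4) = (h - 5)*(h - 2)*(h + 2)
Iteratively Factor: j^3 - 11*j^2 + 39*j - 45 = (j - 5)*(j^2 - 6*j + 9) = (j - 5)*(j - 3)*(j - 3)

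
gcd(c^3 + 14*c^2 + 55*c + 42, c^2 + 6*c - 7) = c + 7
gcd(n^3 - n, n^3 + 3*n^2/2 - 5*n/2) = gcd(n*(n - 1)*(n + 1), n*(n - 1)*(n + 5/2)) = n^2 - n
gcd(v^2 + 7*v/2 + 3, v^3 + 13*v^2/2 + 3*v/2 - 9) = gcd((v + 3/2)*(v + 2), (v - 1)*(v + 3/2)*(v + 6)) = v + 3/2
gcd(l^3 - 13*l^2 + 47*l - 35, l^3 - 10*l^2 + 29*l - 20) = l^2 - 6*l + 5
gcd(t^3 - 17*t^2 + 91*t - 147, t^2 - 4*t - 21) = t - 7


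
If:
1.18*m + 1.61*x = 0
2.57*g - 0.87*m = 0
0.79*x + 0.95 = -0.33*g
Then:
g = 0.69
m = 2.03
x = -1.49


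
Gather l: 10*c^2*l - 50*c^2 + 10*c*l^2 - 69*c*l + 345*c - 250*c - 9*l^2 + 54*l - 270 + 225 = -50*c^2 + 95*c + l^2*(10*c - 9) + l*(10*c^2 - 69*c + 54) - 45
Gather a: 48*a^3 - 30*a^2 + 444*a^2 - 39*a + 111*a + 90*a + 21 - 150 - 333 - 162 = 48*a^3 + 414*a^2 + 162*a - 624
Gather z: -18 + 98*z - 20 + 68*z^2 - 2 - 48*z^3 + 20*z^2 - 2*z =-48*z^3 + 88*z^2 + 96*z - 40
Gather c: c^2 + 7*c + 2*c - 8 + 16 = c^2 + 9*c + 8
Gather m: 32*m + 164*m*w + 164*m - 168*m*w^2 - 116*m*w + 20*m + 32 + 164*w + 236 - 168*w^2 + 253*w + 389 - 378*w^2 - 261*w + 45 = m*(-168*w^2 + 48*w + 216) - 546*w^2 + 156*w + 702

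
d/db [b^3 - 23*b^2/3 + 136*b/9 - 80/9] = 3*b^2 - 46*b/3 + 136/9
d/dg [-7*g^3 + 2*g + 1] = 2 - 21*g^2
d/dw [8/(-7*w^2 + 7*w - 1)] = 56*(2*w - 1)/(7*w^2 - 7*w + 1)^2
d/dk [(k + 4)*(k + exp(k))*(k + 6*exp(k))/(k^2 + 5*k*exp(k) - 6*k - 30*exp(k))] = (-(k + 4)*(k + exp(k))*(k + 6*exp(k))*(5*k*exp(k) + 2*k - 25*exp(k) - 6) + ((k + 4)*(k + exp(k))*(6*exp(k) + 1) + (k + 4)*(k + 6*exp(k))*(exp(k) + 1) + (k + exp(k))*(k + 6*exp(k)))*(k^2 + 5*k*exp(k) - 6*k - 30*exp(k)))/(k^2 + 5*k*exp(k) - 6*k - 30*exp(k))^2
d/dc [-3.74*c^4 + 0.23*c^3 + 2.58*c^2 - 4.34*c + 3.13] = -14.96*c^3 + 0.69*c^2 + 5.16*c - 4.34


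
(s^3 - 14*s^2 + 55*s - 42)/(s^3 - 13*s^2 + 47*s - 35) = (s - 6)/(s - 5)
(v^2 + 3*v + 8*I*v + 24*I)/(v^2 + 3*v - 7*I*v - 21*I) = (v + 8*I)/(v - 7*I)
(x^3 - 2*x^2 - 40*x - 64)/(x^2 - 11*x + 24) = (x^2 + 6*x + 8)/(x - 3)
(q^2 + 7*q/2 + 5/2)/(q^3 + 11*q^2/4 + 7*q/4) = 2*(2*q + 5)/(q*(4*q + 7))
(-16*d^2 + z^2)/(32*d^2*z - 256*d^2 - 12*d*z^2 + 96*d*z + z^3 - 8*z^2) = (4*d + z)/(-8*d*z + 64*d + z^2 - 8*z)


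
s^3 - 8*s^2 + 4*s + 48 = (s - 6)*(s - 4)*(s + 2)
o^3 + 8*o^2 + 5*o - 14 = (o - 1)*(o + 2)*(o + 7)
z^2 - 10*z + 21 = (z - 7)*(z - 3)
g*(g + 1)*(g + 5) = g^3 + 6*g^2 + 5*g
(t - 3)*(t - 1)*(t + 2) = t^3 - 2*t^2 - 5*t + 6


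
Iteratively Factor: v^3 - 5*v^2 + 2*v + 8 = (v - 2)*(v^2 - 3*v - 4) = (v - 4)*(v - 2)*(v + 1)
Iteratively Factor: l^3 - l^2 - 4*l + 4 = (l + 2)*(l^2 - 3*l + 2) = (l - 2)*(l + 2)*(l - 1)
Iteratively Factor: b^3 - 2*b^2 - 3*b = (b)*(b^2 - 2*b - 3) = b*(b + 1)*(b - 3)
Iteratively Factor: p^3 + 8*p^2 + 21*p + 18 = (p + 3)*(p^2 + 5*p + 6) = (p + 3)^2*(p + 2)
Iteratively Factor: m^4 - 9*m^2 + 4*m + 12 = (m - 2)*(m^3 + 2*m^2 - 5*m - 6) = (m - 2)^2*(m^2 + 4*m + 3) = (m - 2)^2*(m + 1)*(m + 3)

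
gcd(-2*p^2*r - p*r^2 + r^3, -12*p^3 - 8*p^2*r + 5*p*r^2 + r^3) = 2*p^2 + p*r - r^2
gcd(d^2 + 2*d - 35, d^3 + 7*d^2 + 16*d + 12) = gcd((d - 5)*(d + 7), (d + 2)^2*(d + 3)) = 1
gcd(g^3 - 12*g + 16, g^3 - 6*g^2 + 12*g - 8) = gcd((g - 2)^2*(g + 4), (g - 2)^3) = g^2 - 4*g + 4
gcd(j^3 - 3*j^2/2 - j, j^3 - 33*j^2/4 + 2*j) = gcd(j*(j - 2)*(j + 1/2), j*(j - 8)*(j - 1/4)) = j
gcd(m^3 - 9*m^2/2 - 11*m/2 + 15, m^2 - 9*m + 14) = 1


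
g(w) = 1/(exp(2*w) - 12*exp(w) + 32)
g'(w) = (-2*exp(2*w) + 12*exp(w))/(exp(2*w) - 12*exp(w) + 32)^2 = 2*(6 - exp(w))*exp(w)/(exp(2*w) - 12*exp(w) + 32)^2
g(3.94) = 0.00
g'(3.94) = -0.00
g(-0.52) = 0.04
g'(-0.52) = 0.01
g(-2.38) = 0.03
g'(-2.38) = 0.00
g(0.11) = 0.05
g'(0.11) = 0.03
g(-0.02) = 0.05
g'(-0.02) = 0.02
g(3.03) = 0.00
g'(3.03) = -0.01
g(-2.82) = 0.03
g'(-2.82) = 0.00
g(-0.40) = 0.04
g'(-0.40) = 0.01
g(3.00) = 0.01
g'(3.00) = -0.01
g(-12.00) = 0.03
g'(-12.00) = 0.00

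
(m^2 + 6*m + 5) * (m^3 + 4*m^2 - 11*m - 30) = m^5 + 10*m^4 + 18*m^3 - 76*m^2 - 235*m - 150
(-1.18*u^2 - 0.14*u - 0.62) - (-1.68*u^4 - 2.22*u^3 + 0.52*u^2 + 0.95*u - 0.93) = 1.68*u^4 + 2.22*u^3 - 1.7*u^2 - 1.09*u + 0.31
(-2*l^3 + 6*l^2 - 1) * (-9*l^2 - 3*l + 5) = 18*l^5 - 48*l^4 - 28*l^3 + 39*l^2 + 3*l - 5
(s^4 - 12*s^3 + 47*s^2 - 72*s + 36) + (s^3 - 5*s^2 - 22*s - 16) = s^4 - 11*s^3 + 42*s^2 - 94*s + 20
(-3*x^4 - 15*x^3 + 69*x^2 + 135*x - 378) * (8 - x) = 3*x^5 - 9*x^4 - 189*x^3 + 417*x^2 + 1458*x - 3024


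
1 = 1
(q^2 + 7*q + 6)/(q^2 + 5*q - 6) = (q + 1)/(q - 1)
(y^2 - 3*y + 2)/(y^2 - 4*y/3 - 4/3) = 3*(y - 1)/(3*y + 2)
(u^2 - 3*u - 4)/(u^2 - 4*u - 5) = (u - 4)/(u - 5)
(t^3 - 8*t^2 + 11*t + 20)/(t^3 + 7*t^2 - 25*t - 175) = (t^2 - 3*t - 4)/(t^2 + 12*t + 35)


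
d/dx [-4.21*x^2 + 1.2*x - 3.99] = 1.2 - 8.42*x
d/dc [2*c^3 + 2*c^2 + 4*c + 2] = 6*c^2 + 4*c + 4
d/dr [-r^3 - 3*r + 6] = -3*r^2 - 3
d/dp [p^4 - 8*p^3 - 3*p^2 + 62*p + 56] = 4*p^3 - 24*p^2 - 6*p + 62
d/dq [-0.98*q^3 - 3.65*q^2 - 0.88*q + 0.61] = -2.94*q^2 - 7.3*q - 0.88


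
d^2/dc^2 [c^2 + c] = 2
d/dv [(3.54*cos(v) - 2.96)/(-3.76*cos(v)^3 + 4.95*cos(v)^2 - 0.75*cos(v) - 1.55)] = (-26.6208*cos(v)^3 + 50.9118*cos(v)^2 - 29.304*cos(v) + 7.707)*sin(v)/(14.1376*cos(v)^6 - 37.224*cos(v)^5 + 30.1425*cos(v)^4 + 4.231*cos(v)^3 - 14.7825*cos(v)^2 + 2.325*cos(v) + 2.4025)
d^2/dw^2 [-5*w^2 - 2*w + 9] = -10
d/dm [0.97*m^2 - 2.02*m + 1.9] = 1.94*m - 2.02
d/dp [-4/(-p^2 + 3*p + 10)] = 4*(3 - 2*p)/(-p^2 + 3*p + 10)^2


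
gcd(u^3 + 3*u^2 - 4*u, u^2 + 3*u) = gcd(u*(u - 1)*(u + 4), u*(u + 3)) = u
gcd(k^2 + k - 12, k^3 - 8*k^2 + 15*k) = k - 3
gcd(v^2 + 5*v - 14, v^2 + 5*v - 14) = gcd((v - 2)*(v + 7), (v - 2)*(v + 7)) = v^2 + 5*v - 14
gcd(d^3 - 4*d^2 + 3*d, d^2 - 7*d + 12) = d - 3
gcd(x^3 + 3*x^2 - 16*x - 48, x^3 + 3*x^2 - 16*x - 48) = x^3 + 3*x^2 - 16*x - 48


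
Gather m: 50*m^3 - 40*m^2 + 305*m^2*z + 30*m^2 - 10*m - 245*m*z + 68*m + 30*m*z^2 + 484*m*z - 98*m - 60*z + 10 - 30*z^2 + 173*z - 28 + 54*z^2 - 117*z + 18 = 50*m^3 + m^2*(305*z - 10) + m*(30*z^2 + 239*z - 40) + 24*z^2 - 4*z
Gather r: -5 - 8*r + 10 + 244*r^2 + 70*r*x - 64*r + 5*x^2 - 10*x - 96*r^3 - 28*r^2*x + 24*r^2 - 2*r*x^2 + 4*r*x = -96*r^3 + r^2*(268 - 28*x) + r*(-2*x^2 + 74*x - 72) + 5*x^2 - 10*x + 5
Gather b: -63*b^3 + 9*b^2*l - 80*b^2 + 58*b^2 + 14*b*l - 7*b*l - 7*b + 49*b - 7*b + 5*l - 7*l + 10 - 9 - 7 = -63*b^3 + b^2*(9*l - 22) + b*(7*l + 35) - 2*l - 6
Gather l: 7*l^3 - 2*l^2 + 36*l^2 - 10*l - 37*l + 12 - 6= 7*l^3 + 34*l^2 - 47*l + 6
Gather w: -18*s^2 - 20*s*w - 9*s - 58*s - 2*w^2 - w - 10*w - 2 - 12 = -18*s^2 - 67*s - 2*w^2 + w*(-20*s - 11) - 14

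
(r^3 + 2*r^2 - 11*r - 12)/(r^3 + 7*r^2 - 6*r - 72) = (r + 1)/(r + 6)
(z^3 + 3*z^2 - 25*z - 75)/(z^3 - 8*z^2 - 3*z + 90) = (z + 5)/(z - 6)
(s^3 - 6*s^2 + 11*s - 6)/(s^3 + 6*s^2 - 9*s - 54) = (s^2 - 3*s + 2)/(s^2 + 9*s + 18)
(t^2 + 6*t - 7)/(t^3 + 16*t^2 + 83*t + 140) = (t - 1)/(t^2 + 9*t + 20)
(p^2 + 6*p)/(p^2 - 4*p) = (p + 6)/(p - 4)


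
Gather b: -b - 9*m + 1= -b - 9*m + 1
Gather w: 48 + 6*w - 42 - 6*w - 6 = 0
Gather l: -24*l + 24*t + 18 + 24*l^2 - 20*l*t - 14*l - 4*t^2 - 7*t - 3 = 24*l^2 + l*(-20*t - 38) - 4*t^2 + 17*t + 15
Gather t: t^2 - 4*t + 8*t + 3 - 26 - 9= t^2 + 4*t - 32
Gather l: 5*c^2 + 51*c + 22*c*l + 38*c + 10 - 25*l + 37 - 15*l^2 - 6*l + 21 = 5*c^2 + 89*c - 15*l^2 + l*(22*c - 31) + 68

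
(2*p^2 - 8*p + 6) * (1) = 2*p^2 - 8*p + 6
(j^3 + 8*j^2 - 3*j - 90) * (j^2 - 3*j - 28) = j^5 + 5*j^4 - 55*j^3 - 305*j^2 + 354*j + 2520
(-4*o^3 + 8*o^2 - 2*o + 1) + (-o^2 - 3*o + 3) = -4*o^3 + 7*o^2 - 5*o + 4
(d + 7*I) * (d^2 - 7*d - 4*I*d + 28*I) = d^3 - 7*d^2 + 3*I*d^2 + 28*d - 21*I*d - 196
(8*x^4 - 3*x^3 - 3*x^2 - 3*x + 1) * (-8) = -64*x^4 + 24*x^3 + 24*x^2 + 24*x - 8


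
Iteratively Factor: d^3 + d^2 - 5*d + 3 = (d + 3)*(d^2 - 2*d + 1) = (d - 1)*(d + 3)*(d - 1)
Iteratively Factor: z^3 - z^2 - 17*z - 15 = (z + 3)*(z^2 - 4*z - 5) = (z - 5)*(z + 3)*(z + 1)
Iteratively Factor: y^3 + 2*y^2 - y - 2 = (y + 2)*(y^2 - 1) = (y + 1)*(y + 2)*(y - 1)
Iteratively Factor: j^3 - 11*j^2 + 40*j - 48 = (j - 3)*(j^2 - 8*j + 16) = (j - 4)*(j - 3)*(j - 4)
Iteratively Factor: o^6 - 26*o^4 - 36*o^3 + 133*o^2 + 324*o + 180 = (o + 3)*(o^5 - 3*o^4 - 17*o^3 + 15*o^2 + 88*o + 60) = (o + 2)*(o + 3)*(o^4 - 5*o^3 - 7*o^2 + 29*o + 30) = (o - 5)*(o + 2)*(o + 3)*(o^3 - 7*o - 6) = (o - 5)*(o + 1)*(o + 2)*(o + 3)*(o^2 - o - 6) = (o - 5)*(o + 1)*(o + 2)^2*(o + 3)*(o - 3)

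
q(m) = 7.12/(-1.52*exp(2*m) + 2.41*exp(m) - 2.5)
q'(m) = 7.12*(3.04*exp(2*m) - 2.41*exp(m))/(-1.52*exp(2*m) + 2.41*exp(m) - 2.5)^2 = (21.6448*exp(m) - 17.1592)*exp(m)/(1.52*exp(2*m) - 2.41*exp(m) + 2.5)^2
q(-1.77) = -3.34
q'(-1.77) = -0.50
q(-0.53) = -4.43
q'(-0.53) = -1.01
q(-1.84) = -3.30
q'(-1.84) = -0.47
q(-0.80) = -4.13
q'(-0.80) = -1.12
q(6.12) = -0.00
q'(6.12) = 0.00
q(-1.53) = -3.47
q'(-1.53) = -0.64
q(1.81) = -0.16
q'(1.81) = 0.35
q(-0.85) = -4.07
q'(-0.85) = -1.11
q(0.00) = -4.42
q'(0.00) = 1.73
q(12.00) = 0.00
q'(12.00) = 0.00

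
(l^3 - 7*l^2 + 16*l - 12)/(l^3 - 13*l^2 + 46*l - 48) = (l - 2)/(l - 8)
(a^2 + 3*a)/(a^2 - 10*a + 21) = a*(a + 3)/(a^2 - 10*a + 21)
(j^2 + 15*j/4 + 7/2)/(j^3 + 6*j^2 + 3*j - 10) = (j + 7/4)/(j^2 + 4*j - 5)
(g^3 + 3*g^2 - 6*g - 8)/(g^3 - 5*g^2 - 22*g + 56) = (g + 1)/(g - 7)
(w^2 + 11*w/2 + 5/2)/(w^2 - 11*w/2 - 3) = (w + 5)/(w - 6)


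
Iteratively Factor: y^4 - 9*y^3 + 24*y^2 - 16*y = (y - 1)*(y^3 - 8*y^2 + 16*y) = (y - 4)*(y - 1)*(y^2 - 4*y) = (y - 4)^2*(y - 1)*(y)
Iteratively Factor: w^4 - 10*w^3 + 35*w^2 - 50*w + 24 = (w - 4)*(w^3 - 6*w^2 + 11*w - 6) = (w - 4)*(w - 2)*(w^2 - 4*w + 3) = (w - 4)*(w - 3)*(w - 2)*(w - 1)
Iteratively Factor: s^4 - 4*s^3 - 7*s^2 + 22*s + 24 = (s + 1)*(s^3 - 5*s^2 - 2*s + 24) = (s - 4)*(s + 1)*(s^2 - s - 6) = (s - 4)*(s - 3)*(s + 1)*(s + 2)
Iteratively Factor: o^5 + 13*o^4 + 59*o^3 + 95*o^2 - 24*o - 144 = (o + 4)*(o^4 + 9*o^3 + 23*o^2 + 3*o - 36) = (o - 1)*(o + 4)*(o^3 + 10*o^2 + 33*o + 36) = (o - 1)*(o + 4)^2*(o^2 + 6*o + 9) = (o - 1)*(o + 3)*(o + 4)^2*(o + 3)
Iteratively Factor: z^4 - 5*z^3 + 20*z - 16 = (z - 2)*(z^3 - 3*z^2 - 6*z + 8) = (z - 2)*(z - 1)*(z^2 - 2*z - 8) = (z - 2)*(z - 1)*(z + 2)*(z - 4)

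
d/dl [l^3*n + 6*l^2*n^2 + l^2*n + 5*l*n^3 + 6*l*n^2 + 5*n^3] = n*(3*l^2 + 12*l*n + 2*l + 5*n^2 + 6*n)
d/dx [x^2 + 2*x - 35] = 2*x + 2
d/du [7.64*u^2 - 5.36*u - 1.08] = 15.28*u - 5.36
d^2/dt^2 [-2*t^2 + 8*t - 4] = -4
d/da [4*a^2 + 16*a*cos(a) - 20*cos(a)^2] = -16*a*sin(a) + 8*a + 20*sin(2*a) + 16*cos(a)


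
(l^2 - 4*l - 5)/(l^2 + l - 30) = (l + 1)/(l + 6)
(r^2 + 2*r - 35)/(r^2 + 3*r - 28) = (r - 5)/(r - 4)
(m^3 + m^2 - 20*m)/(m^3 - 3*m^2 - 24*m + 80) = m/(m - 4)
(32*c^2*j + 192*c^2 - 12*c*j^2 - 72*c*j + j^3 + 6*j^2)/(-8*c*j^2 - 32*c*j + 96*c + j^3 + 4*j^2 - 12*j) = (-4*c + j)/(j - 2)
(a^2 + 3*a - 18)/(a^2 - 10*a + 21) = (a + 6)/(a - 7)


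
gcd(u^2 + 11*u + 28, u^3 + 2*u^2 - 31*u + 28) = u + 7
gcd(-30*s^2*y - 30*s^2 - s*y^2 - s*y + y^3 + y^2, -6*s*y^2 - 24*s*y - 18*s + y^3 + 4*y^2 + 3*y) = -6*s*y - 6*s + y^2 + y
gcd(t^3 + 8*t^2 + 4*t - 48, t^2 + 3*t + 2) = 1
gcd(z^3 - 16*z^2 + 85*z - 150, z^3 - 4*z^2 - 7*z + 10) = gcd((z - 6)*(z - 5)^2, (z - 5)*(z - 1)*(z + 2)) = z - 5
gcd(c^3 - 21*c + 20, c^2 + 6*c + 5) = c + 5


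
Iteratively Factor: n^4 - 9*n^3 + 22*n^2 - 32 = (n - 4)*(n^3 - 5*n^2 + 2*n + 8) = (n - 4)*(n - 2)*(n^2 - 3*n - 4) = (n - 4)*(n - 2)*(n + 1)*(n - 4)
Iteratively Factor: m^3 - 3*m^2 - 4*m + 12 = (m - 3)*(m^2 - 4) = (m - 3)*(m - 2)*(m + 2)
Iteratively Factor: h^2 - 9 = (h - 3)*(h + 3)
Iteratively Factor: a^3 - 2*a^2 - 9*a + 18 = (a - 2)*(a^2 - 9) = (a - 2)*(a + 3)*(a - 3)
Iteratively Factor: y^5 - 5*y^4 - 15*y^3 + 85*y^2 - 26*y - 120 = (y - 2)*(y^4 - 3*y^3 - 21*y^2 + 43*y + 60) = (y - 2)*(y + 4)*(y^3 - 7*y^2 + 7*y + 15) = (y - 2)*(y + 1)*(y + 4)*(y^2 - 8*y + 15) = (y - 3)*(y - 2)*(y + 1)*(y + 4)*(y - 5)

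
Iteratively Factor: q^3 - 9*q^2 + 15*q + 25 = (q - 5)*(q^2 - 4*q - 5) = (q - 5)*(q + 1)*(q - 5)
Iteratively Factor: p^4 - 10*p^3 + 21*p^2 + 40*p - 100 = (p - 5)*(p^3 - 5*p^2 - 4*p + 20) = (p - 5)*(p + 2)*(p^2 - 7*p + 10) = (p - 5)*(p - 2)*(p + 2)*(p - 5)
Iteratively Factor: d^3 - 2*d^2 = (d - 2)*(d^2) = d*(d - 2)*(d)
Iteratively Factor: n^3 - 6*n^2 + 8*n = (n - 4)*(n^2 - 2*n) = n*(n - 4)*(n - 2)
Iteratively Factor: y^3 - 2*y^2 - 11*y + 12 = (y - 1)*(y^2 - y - 12) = (y - 4)*(y - 1)*(y + 3)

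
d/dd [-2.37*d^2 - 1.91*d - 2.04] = -4.74*d - 1.91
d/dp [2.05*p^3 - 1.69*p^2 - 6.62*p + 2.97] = 6.15*p^2 - 3.38*p - 6.62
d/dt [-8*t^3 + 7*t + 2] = 7 - 24*t^2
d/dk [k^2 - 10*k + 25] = 2*k - 10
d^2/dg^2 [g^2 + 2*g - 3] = 2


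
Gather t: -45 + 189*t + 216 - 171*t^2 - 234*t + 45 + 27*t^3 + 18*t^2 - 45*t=27*t^3 - 153*t^2 - 90*t + 216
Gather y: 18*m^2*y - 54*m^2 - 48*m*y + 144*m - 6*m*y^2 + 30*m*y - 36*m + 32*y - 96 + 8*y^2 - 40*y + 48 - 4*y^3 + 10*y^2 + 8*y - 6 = -54*m^2 + 108*m - 4*y^3 + y^2*(18 - 6*m) + y*(18*m^2 - 18*m) - 54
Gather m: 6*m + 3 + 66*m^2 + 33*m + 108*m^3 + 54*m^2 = 108*m^3 + 120*m^2 + 39*m + 3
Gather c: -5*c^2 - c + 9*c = -5*c^2 + 8*c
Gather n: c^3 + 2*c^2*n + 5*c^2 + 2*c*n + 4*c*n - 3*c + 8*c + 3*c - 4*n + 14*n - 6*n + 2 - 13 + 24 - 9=c^3 + 5*c^2 + 8*c + n*(2*c^2 + 6*c + 4) + 4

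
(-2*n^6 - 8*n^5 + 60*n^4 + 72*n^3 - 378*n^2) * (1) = -2*n^6 - 8*n^5 + 60*n^4 + 72*n^3 - 378*n^2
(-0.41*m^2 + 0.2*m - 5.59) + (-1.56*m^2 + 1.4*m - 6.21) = -1.97*m^2 + 1.6*m - 11.8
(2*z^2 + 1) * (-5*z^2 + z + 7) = -10*z^4 + 2*z^3 + 9*z^2 + z + 7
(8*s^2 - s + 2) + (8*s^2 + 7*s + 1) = 16*s^2 + 6*s + 3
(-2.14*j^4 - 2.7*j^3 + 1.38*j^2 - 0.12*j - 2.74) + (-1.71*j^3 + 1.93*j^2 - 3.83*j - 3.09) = -2.14*j^4 - 4.41*j^3 + 3.31*j^2 - 3.95*j - 5.83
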